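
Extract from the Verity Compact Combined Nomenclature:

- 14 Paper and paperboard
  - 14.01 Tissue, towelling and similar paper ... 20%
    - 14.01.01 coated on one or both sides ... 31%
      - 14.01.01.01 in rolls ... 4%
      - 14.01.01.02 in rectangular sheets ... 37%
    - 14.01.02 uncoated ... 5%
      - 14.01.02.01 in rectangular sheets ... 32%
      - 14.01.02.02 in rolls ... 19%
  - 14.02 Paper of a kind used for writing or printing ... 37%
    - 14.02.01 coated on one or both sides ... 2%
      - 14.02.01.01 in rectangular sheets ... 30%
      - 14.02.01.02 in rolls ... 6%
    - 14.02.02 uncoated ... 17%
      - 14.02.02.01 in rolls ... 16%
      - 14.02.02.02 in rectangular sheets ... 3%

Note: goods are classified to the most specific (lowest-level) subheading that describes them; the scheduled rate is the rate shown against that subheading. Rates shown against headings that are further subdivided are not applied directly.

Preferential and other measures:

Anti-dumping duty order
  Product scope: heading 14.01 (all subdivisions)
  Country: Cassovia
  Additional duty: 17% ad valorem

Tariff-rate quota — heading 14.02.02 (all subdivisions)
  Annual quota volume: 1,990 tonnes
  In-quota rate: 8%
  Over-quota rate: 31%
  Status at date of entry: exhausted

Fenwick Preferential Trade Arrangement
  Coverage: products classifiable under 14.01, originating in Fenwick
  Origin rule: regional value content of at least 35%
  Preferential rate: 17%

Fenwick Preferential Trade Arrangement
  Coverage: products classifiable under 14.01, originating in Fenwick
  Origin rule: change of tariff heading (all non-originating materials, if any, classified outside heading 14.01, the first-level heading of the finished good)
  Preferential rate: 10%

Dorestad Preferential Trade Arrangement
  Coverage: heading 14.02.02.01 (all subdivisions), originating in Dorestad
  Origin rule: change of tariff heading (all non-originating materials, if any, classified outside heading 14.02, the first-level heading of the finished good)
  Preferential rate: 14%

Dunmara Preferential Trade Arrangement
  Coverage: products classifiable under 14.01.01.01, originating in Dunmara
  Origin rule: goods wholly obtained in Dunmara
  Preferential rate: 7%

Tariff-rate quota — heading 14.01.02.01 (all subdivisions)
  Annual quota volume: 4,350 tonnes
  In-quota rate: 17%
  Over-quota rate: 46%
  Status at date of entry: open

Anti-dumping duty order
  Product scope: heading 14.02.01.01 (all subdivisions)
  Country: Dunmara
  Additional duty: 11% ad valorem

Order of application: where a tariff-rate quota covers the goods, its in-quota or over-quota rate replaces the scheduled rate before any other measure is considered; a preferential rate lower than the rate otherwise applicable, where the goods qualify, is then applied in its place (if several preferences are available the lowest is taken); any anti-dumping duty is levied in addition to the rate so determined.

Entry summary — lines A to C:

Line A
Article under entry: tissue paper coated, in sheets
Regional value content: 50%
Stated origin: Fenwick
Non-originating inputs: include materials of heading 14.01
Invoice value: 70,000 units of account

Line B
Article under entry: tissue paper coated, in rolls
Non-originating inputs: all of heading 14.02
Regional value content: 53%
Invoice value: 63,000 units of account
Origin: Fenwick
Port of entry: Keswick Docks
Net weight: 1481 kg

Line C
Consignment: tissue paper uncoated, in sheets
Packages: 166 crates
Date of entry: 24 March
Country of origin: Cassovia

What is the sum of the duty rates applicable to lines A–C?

55%

Line A: tissue paper → 14.01; coated → 14.01.01; in sheets → 14.01.01.02. Scheduled 37%. Fenwick agreement on 14.01: RVC ≥ 35% → 17% available; Fenwick agreement on 14.01: CTH not met; preferential 17%. → 17%.
Line B: tissue paper → 14.01; coated → 14.01.01; in rolls → 14.01.01.01. Scheduled 4%. Fenwick agreement on 14.01: RVC ≥ 35% → 17% available; Fenwick agreement on 14.01: CTH met → 10% available; preference 10% not lower than 4% → no reduction. → 4%.
Line C: tissue paper → 14.01; uncoated → 14.01.02; in sheets → 14.01.02.01. Scheduled 32%. quota on 14.01.02.01 open → in-quota 17%; anti-dumping (Cassovia, 14.01): +17%; total 17% + 17% = 34%. → 34%.
Sum: 17% + 4% + 34% = 55%.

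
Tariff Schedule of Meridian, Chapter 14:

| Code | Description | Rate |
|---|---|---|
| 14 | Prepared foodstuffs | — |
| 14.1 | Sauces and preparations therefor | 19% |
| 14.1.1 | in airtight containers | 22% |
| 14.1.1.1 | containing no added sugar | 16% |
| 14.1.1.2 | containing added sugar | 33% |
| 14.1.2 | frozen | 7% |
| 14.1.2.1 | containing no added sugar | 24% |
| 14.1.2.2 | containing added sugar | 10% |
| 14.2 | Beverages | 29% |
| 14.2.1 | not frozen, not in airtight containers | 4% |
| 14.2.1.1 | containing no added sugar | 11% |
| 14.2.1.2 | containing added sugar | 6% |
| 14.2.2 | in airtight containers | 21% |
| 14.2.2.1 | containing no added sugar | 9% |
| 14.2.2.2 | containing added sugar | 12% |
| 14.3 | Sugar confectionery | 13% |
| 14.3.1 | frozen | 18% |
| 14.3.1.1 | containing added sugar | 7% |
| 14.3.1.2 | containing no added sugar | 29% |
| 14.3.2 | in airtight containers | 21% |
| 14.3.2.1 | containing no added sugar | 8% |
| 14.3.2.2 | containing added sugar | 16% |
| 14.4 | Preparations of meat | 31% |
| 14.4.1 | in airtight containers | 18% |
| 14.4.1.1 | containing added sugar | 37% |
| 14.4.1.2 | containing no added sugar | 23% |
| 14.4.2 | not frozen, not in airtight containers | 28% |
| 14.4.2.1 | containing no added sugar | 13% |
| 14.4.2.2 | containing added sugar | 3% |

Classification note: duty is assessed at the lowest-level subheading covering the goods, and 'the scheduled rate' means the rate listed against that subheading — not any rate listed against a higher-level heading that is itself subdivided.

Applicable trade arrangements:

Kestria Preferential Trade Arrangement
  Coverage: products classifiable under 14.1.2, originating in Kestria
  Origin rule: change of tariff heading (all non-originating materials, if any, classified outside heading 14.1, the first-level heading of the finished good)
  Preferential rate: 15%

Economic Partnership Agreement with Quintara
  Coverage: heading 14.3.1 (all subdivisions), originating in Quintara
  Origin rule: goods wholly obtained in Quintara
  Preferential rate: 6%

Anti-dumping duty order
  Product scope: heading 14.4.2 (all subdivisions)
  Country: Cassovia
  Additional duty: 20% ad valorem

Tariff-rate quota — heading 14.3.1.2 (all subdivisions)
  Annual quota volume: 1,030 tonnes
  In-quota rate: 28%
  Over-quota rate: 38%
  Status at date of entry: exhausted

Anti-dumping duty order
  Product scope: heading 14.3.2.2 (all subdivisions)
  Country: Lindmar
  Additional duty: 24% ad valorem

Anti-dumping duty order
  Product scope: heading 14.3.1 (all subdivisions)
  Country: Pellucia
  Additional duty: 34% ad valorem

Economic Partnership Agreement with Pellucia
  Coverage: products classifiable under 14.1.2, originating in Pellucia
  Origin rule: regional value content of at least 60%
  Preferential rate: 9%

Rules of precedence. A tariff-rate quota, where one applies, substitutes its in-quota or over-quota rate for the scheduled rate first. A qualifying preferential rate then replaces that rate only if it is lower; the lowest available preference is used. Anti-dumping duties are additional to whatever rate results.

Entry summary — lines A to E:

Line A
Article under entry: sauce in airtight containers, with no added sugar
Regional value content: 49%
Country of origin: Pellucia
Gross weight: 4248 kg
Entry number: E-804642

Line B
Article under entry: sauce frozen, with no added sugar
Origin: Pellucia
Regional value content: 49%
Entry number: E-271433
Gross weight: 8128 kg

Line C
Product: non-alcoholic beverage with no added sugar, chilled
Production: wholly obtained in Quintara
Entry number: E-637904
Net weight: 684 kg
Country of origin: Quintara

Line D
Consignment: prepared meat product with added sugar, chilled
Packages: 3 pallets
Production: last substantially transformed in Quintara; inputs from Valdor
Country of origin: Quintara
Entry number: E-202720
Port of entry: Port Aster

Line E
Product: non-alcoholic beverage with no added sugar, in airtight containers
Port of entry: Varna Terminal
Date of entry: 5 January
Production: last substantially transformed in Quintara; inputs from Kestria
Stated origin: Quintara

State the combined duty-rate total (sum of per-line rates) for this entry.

Line A: sauce → 14.1; in airtight containers → 14.1.1; with no added sugar → 14.1.1.1. Scheduled 16%. Pellucia agreement on 14.1.2: 14.1.1.1 not covered. → 16%.
Line B: sauce → 14.1; frozen → 14.1.2; with no added sugar → 14.1.2.1. Scheduled 24%. Pellucia agreement on 14.1.2: RVC < 60%. → 24%.
Line C: non-alcoholic beverage → 14.2; chilled → 14.2.1; with no added sugar → 14.2.1.1. Scheduled 11%. Quintara agreement on 14.3.1: 14.2.1.1 not covered. → 11%.
Line D: prepared meat product → 14.4; chilled → 14.4.2; with added sugar → 14.4.2.2. Scheduled 3%. Quintara agreement on 14.3.1: 14.4.2.2 not covered. → 3%.
Line E: non-alcoholic beverage → 14.2; in airtight containers → 14.2.2; with no added sugar → 14.2.2.1. Scheduled 9%. Quintara agreement on 14.3.1: 14.2.2.1 not covered. → 9%.
Sum: 16% + 24% + 11% + 3% + 9% = 63%.

63%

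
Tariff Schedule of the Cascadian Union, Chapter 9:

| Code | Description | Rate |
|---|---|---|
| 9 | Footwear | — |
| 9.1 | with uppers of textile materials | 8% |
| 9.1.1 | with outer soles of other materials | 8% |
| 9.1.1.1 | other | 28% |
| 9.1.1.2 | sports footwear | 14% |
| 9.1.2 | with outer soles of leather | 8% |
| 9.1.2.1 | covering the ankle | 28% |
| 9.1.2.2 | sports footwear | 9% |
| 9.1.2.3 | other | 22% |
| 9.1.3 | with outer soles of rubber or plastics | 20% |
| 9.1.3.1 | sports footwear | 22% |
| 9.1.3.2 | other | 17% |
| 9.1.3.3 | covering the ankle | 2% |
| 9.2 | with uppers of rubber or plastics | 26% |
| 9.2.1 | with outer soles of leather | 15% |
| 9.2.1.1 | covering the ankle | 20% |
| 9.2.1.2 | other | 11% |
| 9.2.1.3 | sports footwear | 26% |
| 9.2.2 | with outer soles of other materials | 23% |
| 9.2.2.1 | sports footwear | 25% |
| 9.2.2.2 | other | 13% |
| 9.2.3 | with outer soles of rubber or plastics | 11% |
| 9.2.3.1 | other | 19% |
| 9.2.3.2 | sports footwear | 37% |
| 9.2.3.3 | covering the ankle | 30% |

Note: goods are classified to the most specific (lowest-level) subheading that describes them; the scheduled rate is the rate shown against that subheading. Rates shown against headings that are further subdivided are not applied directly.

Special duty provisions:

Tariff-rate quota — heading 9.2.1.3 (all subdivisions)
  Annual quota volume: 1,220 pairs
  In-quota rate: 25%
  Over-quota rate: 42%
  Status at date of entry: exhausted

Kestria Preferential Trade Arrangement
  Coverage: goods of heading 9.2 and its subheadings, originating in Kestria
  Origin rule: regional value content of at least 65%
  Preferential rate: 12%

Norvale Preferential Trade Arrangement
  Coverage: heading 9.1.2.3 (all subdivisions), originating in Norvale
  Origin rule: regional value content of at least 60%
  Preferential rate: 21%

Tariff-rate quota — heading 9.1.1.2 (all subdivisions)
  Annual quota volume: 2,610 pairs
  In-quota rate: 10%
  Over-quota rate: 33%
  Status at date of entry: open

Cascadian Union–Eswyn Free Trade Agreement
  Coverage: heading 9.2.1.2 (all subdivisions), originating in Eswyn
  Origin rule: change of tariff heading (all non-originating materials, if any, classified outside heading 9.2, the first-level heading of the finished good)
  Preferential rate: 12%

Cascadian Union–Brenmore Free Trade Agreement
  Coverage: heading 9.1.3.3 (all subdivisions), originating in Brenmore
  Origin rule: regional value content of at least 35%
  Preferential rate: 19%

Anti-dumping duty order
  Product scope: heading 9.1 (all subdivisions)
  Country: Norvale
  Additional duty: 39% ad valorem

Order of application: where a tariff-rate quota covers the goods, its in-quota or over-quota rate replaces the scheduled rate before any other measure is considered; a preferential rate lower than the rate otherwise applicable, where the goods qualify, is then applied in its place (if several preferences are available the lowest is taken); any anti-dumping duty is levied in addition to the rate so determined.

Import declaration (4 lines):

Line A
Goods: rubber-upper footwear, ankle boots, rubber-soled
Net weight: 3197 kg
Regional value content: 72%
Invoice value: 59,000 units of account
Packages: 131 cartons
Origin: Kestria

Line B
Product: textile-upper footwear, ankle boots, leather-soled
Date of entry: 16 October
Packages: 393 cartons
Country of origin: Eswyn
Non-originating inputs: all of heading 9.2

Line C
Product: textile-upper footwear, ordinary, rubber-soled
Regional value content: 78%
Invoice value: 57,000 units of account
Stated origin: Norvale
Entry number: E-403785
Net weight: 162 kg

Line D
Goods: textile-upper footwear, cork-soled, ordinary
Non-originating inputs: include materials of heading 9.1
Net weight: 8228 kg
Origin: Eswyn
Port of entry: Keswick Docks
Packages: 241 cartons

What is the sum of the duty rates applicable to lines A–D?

Line A: rubber-upper → 9.2; rubber-soled → 9.2.3; ankle boots → 9.2.3.3. Scheduled 30%. Kestria agreement on 9.2: RVC ≥ 65% → 12% available; preferential 12%. → 12%.
Line B: textile-upper → 9.1; leather-soled → 9.1.2; ankle boots → 9.1.2.1. Scheduled 28%. Eswyn agreement on 9.2.1.2: 9.1.2.1 not covered. → 28%.
Line C: textile-upper → 9.1; rubber-soled → 9.1.3; ordinary → 9.1.3.2. Scheduled 17%. Norvale agreement on 9.1.2.3: 9.1.3.2 not covered; anti-dumping (Norvale, 9.1): +39%; total 17% + 39% = 56%. → 56%.
Line D: textile-upper → 9.1; cork-soled → 9.1.1; ordinary → 9.1.1.1. Scheduled 28%. Eswyn agreement on 9.2.1.2: 9.1.1.1 not covered. → 28%.
Sum: 12% + 28% + 56% + 28% = 124%.

124%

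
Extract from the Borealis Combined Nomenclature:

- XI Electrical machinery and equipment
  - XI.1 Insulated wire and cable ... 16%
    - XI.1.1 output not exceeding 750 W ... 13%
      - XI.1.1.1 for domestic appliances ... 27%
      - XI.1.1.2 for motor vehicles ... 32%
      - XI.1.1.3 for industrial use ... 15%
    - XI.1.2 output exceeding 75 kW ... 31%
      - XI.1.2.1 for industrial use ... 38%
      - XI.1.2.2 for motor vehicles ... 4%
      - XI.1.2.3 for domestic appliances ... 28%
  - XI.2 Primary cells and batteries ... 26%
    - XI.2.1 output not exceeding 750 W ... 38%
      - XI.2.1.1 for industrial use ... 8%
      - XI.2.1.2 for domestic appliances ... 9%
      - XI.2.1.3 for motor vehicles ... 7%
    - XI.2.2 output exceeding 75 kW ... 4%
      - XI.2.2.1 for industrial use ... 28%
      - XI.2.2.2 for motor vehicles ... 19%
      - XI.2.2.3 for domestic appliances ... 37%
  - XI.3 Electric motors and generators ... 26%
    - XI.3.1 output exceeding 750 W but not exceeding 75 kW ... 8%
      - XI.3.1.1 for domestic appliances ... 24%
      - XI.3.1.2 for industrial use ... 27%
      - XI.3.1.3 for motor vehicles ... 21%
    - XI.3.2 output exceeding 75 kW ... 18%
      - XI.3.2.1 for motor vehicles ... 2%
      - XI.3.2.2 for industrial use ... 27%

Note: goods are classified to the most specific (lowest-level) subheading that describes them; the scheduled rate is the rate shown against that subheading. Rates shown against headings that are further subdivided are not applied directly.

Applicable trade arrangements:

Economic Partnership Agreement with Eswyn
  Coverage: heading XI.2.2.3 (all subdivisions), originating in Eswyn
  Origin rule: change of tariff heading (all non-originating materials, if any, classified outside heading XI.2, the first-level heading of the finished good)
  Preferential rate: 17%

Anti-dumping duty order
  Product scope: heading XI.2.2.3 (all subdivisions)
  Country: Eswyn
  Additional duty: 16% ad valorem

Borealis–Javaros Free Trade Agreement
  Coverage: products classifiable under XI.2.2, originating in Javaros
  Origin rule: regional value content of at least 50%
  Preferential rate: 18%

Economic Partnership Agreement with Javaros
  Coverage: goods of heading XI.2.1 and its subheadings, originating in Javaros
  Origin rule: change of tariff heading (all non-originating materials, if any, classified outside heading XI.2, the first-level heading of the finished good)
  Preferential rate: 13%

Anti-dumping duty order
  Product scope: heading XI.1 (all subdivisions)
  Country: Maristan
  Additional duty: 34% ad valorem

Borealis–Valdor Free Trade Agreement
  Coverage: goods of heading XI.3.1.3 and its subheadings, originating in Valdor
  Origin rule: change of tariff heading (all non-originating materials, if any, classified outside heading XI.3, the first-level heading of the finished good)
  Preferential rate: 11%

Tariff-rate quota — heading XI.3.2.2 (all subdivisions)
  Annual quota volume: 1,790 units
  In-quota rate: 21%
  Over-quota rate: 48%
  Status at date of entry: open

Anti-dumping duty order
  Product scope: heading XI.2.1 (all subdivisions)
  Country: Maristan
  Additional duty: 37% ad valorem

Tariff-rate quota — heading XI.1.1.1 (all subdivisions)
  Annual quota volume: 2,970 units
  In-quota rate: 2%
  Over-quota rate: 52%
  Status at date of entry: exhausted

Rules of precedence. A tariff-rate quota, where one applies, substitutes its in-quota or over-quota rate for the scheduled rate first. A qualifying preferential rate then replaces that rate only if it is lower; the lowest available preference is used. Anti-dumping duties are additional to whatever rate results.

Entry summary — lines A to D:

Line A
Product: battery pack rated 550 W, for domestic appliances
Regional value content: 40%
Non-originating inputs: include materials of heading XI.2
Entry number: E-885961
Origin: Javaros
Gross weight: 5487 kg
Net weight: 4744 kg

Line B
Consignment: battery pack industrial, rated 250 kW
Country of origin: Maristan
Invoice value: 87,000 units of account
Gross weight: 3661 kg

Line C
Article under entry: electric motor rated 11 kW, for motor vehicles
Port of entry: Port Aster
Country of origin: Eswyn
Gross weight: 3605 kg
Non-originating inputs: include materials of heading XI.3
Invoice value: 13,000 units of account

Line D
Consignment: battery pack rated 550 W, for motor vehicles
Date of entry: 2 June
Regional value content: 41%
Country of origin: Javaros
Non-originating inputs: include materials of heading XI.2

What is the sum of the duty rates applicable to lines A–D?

65%

Line A: battery pack → XI.2; rated 550 W → XI.2.1; for domestic appliances → XI.2.1.2. Scheduled 9%. Javaros agreement on XI.2.2: XI.2.1.2 not covered; Javaros agreement on XI.2.1: CTH not met. → 9%.
Line B: battery pack → XI.2; rated 250 kW → XI.2.2; industrial → XI.2.2.1. Scheduled 28%. No special measure applies. → 28%.
Line C: electric motor → XI.3; rated 11 kW → XI.3.1; for motor vehicles → XI.3.1.3. Scheduled 21%. Eswyn agreement on XI.2.2.3: XI.3.1.3 not covered. → 21%.
Line D: battery pack → XI.2; rated 550 W → XI.2.1; for motor vehicles → XI.2.1.3. Scheduled 7%. Javaros agreement on XI.2.2: XI.2.1.3 not covered; Javaros agreement on XI.2.1: CTH not met. → 7%.
Sum: 9% + 28% + 21% + 7% = 65%.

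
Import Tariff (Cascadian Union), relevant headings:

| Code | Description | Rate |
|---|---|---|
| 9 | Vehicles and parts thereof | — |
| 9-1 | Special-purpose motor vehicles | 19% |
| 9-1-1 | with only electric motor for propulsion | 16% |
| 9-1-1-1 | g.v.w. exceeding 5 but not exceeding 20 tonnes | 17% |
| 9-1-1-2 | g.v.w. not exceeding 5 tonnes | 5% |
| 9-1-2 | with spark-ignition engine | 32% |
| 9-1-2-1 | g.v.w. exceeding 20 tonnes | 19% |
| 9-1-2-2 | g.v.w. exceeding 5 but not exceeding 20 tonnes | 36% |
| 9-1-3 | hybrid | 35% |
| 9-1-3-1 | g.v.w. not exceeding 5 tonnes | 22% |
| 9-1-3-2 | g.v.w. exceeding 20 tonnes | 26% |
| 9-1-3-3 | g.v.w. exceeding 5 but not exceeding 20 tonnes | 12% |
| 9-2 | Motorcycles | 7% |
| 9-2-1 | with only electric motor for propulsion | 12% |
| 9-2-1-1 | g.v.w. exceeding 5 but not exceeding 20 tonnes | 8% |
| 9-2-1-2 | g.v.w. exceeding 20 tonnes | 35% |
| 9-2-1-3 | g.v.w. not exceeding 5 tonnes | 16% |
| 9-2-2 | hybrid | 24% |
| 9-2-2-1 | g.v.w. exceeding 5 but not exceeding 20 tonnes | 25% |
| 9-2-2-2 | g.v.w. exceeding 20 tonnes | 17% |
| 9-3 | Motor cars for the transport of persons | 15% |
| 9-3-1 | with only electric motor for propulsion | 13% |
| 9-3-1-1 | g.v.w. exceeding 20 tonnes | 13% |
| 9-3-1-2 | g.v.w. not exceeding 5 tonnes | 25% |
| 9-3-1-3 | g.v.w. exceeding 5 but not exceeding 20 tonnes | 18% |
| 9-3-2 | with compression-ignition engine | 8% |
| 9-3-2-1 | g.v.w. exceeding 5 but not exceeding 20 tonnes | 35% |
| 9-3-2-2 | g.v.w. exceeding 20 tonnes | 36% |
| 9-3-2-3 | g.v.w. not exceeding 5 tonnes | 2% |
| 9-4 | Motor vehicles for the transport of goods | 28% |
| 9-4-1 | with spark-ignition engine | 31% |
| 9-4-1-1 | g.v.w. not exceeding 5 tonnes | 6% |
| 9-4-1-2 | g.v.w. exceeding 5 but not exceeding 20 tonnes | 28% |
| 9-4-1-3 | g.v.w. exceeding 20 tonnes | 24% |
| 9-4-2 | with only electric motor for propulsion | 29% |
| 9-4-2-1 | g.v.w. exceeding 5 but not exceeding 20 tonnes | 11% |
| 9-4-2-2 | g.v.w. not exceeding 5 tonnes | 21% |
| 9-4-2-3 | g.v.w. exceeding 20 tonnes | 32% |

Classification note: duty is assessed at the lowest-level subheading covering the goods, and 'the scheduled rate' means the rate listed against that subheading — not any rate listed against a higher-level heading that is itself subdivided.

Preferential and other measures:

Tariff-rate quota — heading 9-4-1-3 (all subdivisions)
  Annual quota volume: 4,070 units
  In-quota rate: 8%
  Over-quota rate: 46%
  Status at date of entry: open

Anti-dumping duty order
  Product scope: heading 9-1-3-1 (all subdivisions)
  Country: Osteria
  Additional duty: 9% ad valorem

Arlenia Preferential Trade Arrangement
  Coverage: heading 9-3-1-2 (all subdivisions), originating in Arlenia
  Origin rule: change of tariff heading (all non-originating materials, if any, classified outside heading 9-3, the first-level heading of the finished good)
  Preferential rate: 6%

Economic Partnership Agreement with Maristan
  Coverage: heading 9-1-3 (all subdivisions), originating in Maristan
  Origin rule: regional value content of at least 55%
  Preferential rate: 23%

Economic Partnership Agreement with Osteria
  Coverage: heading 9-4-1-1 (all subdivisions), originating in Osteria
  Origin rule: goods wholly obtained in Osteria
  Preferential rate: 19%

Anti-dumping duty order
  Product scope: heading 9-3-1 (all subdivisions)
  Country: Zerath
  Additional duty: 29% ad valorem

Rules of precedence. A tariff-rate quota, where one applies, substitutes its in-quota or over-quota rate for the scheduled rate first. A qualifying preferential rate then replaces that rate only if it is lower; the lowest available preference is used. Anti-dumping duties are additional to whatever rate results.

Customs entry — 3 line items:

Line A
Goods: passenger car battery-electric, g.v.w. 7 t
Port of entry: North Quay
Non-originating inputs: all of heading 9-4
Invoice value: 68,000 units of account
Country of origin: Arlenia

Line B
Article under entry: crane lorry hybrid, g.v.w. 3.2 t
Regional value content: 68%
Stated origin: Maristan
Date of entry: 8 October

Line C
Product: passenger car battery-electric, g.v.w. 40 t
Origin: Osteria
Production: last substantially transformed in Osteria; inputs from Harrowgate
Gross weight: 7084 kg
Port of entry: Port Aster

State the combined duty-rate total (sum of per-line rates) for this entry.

Line A: passenger car → 9-3; battery-electric → 9-3-1; g.v.w. 7 t → 9-3-1-3. Scheduled 18%. Arlenia agreement on 9-3-1-2: 9-3-1-3 not covered. → 18%.
Line B: crane lorry → 9-1; hybrid → 9-1-3; g.v.w. 3.2 t → 9-1-3-1. Scheduled 22%. Maristan agreement on 9-1-3: RVC ≥ 55% → 23% available; preference 23% not lower than 22% → no reduction. → 22%.
Line C: passenger car → 9-3; battery-electric → 9-3-1; g.v.w. 40 t → 9-3-1-1. Scheduled 13%. Osteria agreement on 9-4-1-1: 9-3-1-1 not covered. → 13%.
Sum: 18% + 22% + 13% = 53%.

53%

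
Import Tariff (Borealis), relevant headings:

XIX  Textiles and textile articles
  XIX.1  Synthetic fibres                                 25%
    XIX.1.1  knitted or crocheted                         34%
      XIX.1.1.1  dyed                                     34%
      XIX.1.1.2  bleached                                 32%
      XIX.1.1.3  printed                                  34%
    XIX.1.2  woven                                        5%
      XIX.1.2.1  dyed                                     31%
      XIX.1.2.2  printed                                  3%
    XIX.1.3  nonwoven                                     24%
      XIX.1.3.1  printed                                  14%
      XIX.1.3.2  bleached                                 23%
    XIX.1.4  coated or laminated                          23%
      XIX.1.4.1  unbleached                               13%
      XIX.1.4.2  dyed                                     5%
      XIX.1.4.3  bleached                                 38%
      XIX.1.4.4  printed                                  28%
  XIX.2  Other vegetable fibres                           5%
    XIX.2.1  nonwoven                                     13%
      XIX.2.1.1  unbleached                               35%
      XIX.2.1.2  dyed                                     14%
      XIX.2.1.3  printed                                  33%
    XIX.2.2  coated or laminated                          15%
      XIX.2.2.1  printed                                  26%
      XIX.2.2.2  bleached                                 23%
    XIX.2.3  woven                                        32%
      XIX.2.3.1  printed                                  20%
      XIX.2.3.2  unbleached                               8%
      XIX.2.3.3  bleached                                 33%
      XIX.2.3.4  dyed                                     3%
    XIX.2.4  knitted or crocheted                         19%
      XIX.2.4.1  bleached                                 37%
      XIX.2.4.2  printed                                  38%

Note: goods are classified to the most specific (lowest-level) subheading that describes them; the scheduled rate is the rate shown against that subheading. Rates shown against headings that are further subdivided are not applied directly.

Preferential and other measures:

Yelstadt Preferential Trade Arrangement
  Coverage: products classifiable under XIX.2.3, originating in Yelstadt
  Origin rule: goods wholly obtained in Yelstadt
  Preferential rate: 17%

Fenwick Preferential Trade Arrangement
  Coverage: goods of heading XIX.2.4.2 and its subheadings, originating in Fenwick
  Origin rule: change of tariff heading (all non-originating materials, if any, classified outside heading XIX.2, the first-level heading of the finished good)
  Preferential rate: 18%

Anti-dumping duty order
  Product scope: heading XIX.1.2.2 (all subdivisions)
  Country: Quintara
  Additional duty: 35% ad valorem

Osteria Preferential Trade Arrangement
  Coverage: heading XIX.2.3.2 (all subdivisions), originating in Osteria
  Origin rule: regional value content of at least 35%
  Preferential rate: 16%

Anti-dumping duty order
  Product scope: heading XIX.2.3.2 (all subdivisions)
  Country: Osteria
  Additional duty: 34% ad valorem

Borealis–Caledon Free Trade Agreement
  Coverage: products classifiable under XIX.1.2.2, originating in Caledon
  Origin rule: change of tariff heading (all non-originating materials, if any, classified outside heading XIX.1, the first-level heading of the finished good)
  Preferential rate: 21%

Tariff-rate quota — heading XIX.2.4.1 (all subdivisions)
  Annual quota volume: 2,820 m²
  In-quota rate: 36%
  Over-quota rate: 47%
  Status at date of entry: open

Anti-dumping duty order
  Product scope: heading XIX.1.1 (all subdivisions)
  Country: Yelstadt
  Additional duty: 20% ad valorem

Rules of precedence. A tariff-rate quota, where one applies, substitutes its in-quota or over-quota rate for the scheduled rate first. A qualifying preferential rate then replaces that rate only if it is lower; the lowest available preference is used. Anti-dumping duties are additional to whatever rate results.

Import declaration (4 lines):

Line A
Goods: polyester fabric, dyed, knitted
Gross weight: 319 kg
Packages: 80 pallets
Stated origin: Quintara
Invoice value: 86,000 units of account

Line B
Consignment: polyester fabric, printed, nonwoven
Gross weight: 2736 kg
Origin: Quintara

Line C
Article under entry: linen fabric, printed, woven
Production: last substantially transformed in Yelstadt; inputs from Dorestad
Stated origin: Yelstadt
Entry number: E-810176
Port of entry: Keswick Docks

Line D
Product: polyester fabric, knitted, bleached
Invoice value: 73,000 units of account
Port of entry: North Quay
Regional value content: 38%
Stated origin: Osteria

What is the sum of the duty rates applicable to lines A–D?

Line A: polyester → XIX.1; knitted → XIX.1.1; dyed → XIX.1.1.1. Scheduled 34%. No special measure applies. → 34%.
Line B: polyester → XIX.1; nonwoven → XIX.1.3; printed → XIX.1.3.1. Scheduled 14%. No special measure applies. → 14%.
Line C: linen → XIX.2; woven → XIX.2.3; printed → XIX.2.3.1. Scheduled 20%. Yelstadt agreement on XIX.2.3: not wholly obtained. → 20%.
Line D: polyester → XIX.1; knitted → XIX.1.1; bleached → XIX.1.1.2. Scheduled 32%. Osteria agreement on XIX.2.3.2: XIX.1.1.2 not covered. → 32%.
Sum: 34% + 14% + 20% + 32% = 100%.

100%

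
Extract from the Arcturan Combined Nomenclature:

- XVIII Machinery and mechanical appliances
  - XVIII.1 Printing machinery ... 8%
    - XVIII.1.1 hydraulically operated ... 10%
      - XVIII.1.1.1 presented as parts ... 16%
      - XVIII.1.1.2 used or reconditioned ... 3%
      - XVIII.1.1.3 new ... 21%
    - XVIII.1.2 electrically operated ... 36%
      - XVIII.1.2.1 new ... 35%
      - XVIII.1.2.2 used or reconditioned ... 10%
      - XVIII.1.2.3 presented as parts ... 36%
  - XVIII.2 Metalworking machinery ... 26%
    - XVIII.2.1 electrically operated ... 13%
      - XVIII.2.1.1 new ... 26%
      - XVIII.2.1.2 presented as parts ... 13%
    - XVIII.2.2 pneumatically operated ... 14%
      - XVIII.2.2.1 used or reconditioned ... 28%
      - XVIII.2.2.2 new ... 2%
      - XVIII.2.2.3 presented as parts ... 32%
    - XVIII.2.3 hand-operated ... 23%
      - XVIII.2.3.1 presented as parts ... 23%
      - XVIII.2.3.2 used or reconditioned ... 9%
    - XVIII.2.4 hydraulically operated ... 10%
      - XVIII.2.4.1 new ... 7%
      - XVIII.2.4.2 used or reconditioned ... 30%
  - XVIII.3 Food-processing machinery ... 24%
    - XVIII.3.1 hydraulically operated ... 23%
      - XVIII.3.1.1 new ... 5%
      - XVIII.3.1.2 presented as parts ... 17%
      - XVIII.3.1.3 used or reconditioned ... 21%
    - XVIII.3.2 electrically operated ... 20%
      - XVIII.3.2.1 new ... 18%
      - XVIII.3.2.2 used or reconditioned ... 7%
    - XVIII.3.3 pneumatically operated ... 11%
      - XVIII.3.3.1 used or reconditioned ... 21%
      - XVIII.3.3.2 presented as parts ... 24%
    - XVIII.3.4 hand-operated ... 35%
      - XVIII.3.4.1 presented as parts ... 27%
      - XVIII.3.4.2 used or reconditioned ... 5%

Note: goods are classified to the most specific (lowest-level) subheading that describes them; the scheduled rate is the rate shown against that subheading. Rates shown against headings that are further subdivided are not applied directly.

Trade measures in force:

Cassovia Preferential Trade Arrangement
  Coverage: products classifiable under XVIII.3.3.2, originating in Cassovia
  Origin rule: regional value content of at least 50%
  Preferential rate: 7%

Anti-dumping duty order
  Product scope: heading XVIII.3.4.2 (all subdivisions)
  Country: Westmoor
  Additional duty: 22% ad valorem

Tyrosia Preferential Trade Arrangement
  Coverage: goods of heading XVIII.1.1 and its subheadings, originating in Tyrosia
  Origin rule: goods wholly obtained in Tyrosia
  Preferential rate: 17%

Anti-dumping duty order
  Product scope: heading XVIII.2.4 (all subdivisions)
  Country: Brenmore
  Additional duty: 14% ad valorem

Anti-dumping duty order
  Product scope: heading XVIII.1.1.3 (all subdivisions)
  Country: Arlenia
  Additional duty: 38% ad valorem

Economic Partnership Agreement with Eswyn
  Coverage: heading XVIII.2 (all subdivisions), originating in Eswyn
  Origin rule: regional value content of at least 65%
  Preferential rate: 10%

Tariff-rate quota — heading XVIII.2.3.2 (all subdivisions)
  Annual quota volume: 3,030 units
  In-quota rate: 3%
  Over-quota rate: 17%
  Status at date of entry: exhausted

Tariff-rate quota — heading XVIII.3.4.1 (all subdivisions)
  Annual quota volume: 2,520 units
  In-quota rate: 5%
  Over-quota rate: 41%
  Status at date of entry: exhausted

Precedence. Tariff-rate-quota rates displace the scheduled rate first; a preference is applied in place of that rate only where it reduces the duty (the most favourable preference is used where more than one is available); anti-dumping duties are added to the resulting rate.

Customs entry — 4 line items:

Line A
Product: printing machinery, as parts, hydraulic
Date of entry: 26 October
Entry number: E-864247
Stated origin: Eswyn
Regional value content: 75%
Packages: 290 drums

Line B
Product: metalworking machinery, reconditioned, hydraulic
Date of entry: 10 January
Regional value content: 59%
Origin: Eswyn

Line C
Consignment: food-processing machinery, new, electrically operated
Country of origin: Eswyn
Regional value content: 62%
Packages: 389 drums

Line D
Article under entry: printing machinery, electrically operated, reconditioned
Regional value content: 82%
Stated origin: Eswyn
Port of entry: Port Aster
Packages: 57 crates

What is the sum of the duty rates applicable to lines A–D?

Line A: printing → XVIII.1; hydraulic → XVIII.1.1; as parts → XVIII.1.1.1. Scheduled 16%. Eswyn agreement on XVIII.2: XVIII.1.1.1 not covered. → 16%.
Line B: metalworking → XVIII.2; hydraulic → XVIII.2.4; reconditioned → XVIII.2.4.2. Scheduled 30%. Eswyn agreement on XVIII.2: RVC < 65%. → 30%.
Line C: food-processing → XVIII.3; electrically operated → XVIII.3.2; new → XVIII.3.2.1. Scheduled 18%. Eswyn agreement on XVIII.2: XVIII.3.2.1 not covered. → 18%.
Line D: printing → XVIII.1; electrically operated → XVIII.1.2; reconditioned → XVIII.1.2.2. Scheduled 10%. Eswyn agreement on XVIII.2: XVIII.1.2.2 not covered. → 10%.
Sum: 16% + 30% + 18% + 10% = 74%.

74%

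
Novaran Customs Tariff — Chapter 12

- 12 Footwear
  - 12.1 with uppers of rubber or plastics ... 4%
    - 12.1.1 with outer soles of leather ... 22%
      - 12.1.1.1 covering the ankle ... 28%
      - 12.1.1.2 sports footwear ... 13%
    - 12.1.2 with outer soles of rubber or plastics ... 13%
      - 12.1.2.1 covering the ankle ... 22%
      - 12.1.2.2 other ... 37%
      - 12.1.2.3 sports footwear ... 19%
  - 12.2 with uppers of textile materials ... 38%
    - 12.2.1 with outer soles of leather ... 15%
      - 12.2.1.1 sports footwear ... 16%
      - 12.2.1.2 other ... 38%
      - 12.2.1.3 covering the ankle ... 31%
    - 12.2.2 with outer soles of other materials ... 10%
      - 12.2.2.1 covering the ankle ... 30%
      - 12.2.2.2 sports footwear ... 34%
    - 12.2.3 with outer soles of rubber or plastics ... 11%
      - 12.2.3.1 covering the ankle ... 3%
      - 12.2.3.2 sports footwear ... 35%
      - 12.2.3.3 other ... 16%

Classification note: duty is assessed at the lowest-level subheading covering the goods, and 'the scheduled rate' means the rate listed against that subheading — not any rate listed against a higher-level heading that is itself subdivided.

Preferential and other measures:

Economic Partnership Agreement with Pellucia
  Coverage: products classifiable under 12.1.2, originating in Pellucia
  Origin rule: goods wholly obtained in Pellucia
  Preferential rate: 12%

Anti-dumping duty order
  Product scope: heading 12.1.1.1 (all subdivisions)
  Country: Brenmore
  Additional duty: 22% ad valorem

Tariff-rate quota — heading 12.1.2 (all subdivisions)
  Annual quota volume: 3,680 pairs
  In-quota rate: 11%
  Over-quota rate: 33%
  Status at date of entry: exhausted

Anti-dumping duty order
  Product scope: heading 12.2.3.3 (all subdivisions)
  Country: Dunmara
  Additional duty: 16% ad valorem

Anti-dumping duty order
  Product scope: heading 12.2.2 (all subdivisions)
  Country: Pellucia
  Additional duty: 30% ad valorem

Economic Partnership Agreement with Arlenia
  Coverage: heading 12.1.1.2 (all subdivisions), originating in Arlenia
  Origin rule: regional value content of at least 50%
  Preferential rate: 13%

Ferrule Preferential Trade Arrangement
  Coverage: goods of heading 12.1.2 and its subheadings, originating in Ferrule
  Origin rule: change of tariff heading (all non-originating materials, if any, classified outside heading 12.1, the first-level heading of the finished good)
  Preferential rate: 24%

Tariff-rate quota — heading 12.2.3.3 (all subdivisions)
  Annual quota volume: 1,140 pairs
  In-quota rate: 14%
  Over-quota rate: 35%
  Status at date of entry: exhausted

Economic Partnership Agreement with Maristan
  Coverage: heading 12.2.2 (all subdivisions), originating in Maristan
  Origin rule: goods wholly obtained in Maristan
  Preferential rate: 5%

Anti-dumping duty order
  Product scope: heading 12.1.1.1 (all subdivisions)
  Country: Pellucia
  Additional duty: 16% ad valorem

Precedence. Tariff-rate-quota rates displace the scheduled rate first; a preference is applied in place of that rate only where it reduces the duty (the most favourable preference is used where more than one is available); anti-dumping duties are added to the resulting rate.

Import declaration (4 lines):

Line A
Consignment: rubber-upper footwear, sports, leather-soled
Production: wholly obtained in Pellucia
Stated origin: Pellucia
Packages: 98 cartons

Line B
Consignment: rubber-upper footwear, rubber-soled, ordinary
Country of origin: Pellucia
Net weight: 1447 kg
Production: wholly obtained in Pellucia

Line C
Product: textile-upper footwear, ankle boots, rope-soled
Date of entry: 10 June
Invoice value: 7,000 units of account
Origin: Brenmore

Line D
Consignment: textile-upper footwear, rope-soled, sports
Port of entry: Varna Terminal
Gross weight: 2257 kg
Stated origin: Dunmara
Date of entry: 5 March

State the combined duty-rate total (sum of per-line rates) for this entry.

Line A: rubber-upper → 12.1; leather-soled → 12.1.1; sports → 12.1.1.2. Scheduled 13%. Pellucia agreement on 12.1.2: 12.1.1.2 not covered. → 13%.
Line B: rubber-upper → 12.1; rubber-soled → 12.1.2; ordinary → 12.1.2.2. Scheduled 37%. quota on 12.1.2 exhausted → over-quota 33%; Pellucia agreement on 12.1.2: wholly obtained → 12% available; preferential 12%. → 12%.
Line C: textile-upper → 12.2; rope-soled → 12.2.2; ankle boots → 12.2.2.1. Scheduled 30%. No special measure applies. → 30%.
Line D: textile-upper → 12.2; rope-soled → 12.2.2; sports → 12.2.2.2. Scheduled 34%. No special measure applies. → 34%.
Sum: 13% + 12% + 30% + 34% = 89%.

89%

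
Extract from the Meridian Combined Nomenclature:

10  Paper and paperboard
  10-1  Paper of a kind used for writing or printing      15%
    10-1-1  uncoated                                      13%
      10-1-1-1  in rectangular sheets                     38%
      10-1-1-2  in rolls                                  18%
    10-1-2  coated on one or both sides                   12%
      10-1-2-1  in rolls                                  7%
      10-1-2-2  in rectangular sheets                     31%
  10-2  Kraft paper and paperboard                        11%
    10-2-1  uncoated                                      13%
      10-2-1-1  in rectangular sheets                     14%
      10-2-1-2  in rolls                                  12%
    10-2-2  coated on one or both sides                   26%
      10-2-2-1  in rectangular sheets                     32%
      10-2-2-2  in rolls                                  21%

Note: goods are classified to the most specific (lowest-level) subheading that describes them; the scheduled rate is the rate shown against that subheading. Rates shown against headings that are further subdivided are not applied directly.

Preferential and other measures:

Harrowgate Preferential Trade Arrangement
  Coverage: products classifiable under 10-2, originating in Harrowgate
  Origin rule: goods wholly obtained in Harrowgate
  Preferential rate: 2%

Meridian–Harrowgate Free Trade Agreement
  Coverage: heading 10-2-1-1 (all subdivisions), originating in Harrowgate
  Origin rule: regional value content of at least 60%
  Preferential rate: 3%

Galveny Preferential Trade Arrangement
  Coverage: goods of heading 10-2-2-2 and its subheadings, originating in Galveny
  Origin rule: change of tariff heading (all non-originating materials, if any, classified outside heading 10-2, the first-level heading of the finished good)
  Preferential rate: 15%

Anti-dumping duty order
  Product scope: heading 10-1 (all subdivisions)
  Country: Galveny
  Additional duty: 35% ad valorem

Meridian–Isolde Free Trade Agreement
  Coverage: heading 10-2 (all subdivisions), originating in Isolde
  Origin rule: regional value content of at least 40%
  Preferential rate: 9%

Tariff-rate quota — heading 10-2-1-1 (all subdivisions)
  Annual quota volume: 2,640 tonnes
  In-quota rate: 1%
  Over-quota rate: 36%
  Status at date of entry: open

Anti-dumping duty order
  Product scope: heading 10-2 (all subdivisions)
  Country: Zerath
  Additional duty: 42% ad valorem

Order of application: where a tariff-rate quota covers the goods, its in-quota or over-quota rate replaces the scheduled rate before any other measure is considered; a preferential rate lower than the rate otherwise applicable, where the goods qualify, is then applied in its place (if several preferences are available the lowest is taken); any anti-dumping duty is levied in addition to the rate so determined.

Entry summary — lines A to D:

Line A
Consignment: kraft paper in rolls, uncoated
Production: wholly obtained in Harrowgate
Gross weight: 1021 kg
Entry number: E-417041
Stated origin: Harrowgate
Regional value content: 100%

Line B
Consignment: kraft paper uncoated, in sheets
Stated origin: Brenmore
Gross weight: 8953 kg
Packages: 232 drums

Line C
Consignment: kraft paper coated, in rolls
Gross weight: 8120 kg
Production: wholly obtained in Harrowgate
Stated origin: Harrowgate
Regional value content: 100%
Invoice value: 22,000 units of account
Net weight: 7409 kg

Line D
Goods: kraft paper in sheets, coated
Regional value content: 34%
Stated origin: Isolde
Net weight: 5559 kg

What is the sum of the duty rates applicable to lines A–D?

37%

Line A: kraft paper → 10-2; uncoated → 10-2-1; in rolls → 10-2-1-2. Scheduled 12%. Harrowgate agreement on 10-2: wholly obtained → 2% available; Harrowgate agreement on 10-2-1-1: 10-2-1-2 not covered; preferential 2%. → 2%.
Line B: kraft paper → 10-2; uncoated → 10-2-1; in sheets → 10-2-1-1. Scheduled 14%. quota on 10-2-1-1 open → in-quota 1%. → 1%.
Line C: kraft paper → 10-2; coated → 10-2-2; in rolls → 10-2-2-2. Scheduled 21%. Harrowgate agreement on 10-2: wholly obtained → 2% available; Harrowgate agreement on 10-2-1-1: 10-2-2-2 not covered; preferential 2%. → 2%.
Line D: kraft paper → 10-2; coated → 10-2-2; in sheets → 10-2-2-1. Scheduled 32%. Isolde agreement on 10-2: RVC < 40%. → 32%.
Sum: 2% + 1% + 2% + 32% = 37%.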